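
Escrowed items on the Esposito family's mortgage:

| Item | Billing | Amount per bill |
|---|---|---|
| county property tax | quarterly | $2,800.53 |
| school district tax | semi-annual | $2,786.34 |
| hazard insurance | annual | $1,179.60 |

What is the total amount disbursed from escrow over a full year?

County property tax — $2,800.53 × 4 = $11,202.12 per year
School district tax — $2,786.34 × 2 = $5,572.68 per year
Hazard insurance — $1,179.60 per year
Annual escrow total = $17,954.40

$17,954.40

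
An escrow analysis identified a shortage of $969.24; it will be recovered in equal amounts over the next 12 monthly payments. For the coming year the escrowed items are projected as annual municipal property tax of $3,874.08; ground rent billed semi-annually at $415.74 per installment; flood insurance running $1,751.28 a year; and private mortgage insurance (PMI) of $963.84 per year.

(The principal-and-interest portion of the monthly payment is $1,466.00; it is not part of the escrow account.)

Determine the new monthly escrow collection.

Municipal property tax = $3,874.08
Ground rent = $415.74 × 2 = $831.48
Flood insurance = $1,751.28
Private mortgage insurance (PMI) = $963.84
Annual escrow total = $3,874.08 + $831.48 + $1,751.28 + $963.84 = $7,420.68
Base monthly escrow = $7,420.68 ÷ 12 = $618.39
Shortage per month = $969.24 / 12 = $80.77
New monthly escrow = $618.39 + $80.77 = $699.16

$699.16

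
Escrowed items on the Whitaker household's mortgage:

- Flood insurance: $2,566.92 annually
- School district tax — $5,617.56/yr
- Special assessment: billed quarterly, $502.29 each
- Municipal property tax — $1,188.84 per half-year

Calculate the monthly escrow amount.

Flood insurance: $2,566.92 annually
School district tax: $5,617.56 annually
Special assessment: $502.29 × 4 = $2,009.16 annually
Municipal property tax: $1,188.84 × 2 = $2,377.68 annually
Combined annual = $12,571.32
Per month = $12,571.32 ÷ 12 = $1,047.61

$1,047.61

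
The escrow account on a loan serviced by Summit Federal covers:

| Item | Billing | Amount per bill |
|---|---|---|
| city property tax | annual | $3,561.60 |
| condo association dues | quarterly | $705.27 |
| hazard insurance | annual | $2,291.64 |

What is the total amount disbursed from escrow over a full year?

City property tax: $3,561.60 annually
Condo association dues: $705.27 × 4 = $2,821.08 annually
Hazard insurance: $2,291.64 annually
Annual escrow total = $8,674.32

$8,674.32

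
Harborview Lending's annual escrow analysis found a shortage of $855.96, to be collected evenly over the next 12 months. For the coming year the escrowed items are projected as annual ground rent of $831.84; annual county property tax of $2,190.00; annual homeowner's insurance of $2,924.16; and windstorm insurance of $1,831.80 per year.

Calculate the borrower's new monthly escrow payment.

$719.48

Ground rent: $831.84/yr
County property tax: $2,190.00/yr
Homeowner's insurance: $2,924.16/yr
Windstorm insurance: $1,831.80/yr
Annual escrow total = $831.84 + $2,190.00 + $2,924.16 + $1,831.80 = $7,777.80
Monthly = $7,777.80 / 12 = $648.15
Shortage spread = $855.96 ÷ 12 = $71.33/mo
New monthly escrow = $648.15 + $71.33 = $719.48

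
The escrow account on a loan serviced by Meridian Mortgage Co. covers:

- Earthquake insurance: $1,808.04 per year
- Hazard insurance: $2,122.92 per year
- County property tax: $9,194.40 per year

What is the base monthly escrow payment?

$1,093.78

Earthquake insurance = $1,808.04
Hazard insurance = $2,122.92
County property tax = $9,194.40
Combined annual = $1,808.04 + $2,122.92 + $9,194.40 = $13,125.36
Base monthly escrow = $13,125.36 / 12 = $1,093.78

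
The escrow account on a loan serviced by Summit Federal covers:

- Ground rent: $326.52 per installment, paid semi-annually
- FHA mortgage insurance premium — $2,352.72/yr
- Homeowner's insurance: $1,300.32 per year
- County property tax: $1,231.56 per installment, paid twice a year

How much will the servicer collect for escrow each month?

$564.10

Ground rent: $326.52 × 2 = $653.04 per year
FHA mortgage insurance premium: $2,352.72 per year
Homeowner's insurance: $1,300.32 per year
County property tax: $1,231.56 × 2 = $2,463.12 per year
Total per year = $6,769.20
Monthly = $6,769.20 / 12 = $564.10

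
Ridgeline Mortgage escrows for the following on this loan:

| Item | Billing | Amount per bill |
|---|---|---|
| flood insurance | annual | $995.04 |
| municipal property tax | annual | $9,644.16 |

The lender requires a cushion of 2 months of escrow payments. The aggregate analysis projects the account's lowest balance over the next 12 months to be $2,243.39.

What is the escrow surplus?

$470.19

Flood insurance = $995.04 per year
Municipal property tax = $9,644.16 per year
Annual escrow total = $10,639.20
Monthly = $10,639.20 ÷ 12 = $886.60
Cushion = 2 × $886.60 = $1,773.20
Surplus = $2,243.39 − $1,773.20 = $470.19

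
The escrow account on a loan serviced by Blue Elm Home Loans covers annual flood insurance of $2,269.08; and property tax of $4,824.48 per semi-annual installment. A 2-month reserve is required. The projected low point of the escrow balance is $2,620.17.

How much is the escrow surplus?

$633.83

Flood insurance — $2,269.08 per year
Property tax — $4,824.48 × 2 = $9,648.96 per year
Combined annual = $2,269.08 + $9,648.96 = $11,918.04
Monthly escrow = $11,918.04 ÷ 12 = $993.17
Required cushion = 2 × $993.17 = $1,986.34
Excess over cushion: $2,620.17 − $1,986.34 = $633.83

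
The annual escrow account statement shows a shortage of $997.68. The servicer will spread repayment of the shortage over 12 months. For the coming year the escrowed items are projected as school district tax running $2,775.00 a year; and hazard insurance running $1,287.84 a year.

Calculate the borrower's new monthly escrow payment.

School district tax: $2,775.00
Hazard insurance: $1,287.84
Annual escrow total = $2,775.00 + $1,287.84 = $4,062.84
Per month = $4,062.84 ÷ 12 = $338.57
Shortage spread = $997.68 / 12 = $83.14/mo
New monthly escrow = $338.57 + $83.14 = $421.71

$421.71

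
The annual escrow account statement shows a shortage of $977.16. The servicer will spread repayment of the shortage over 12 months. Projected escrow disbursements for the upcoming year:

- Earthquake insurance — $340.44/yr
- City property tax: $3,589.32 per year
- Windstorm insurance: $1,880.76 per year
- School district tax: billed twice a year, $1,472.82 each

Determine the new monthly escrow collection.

$811.11

Earthquake insurance — $340.44/yr
City property tax — $3,589.32/yr
Windstorm insurance — $1,880.76/yr
School district tax — $1,472.82 × 2 = $2,945.64/yr
Annual escrow total = $8,756.16
Monthly = $8,756.16 ÷ 12 = $729.68
Shortage per month = $977.16 ÷ 12 = $81.43
Adjusted monthly = $729.68 + $81.43 = $811.11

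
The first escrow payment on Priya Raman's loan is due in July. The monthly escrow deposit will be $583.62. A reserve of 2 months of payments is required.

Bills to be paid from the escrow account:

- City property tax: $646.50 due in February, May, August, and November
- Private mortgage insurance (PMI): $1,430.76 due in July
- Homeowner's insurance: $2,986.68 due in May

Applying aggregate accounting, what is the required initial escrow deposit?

$2,077.26

Cushion = 2 × $583.62 = $1,167.24
Trial balance (start $0, +$583.62 each month, − disbursements):
  Jul: +$583.62 − $1,430.76 → -$847.14
  Aug: +$583.62 − $646.50 → -$910.02
  Sep: +$583.62 → -$326.40
  Oct: +$583.62 → $257.22
  Nov: +$583.62 − $646.50 → $194.34
  Dec: +$583.62 → $777.96
  Jan: +$583.62 → $1,361.58
  Feb: +$583.62 − $646.50 → $1,298.70
  Mar: +$583.62 → $1,882.32
  Apr: +$583.62 → $2,465.94
  May: +$583.62 − $3,633.18 → -$583.62
  Jun: +$583.62 → $0.00
Lowest trial balance = -$910.02 (Aug)
Initial deposit = cushion − low point = $1,167.24 − (-$910.02) = $2,077.26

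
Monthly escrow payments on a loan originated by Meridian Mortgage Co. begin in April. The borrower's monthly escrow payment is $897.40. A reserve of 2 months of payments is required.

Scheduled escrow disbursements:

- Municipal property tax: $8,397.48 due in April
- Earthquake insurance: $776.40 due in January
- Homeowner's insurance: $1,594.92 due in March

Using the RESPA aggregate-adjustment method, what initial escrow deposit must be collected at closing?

Cushion = 2 × $897.40 = $1,794.80
Trial balance (start $0, +$897.40 each month, − disbursements):
  Apr: +$897.40 − $8,397.48 → -$7,500.08
  May: +$897.40 → -$6,602.68
  Jun: +$897.40 → -$5,705.28
  Jul: +$897.40 → -$4,807.88
  Aug: +$897.40 → -$3,910.48
  Sep: +$897.40 → -$3,013.08
  Oct: +$897.40 → -$2,115.68
  Nov: +$897.40 → -$1,218.28
  Dec: +$897.40 → -$320.88
  Jan: +$897.40 − $776.40 → -$199.88
  Feb: +$897.40 → $697.52
  Mar: +$897.40 − $1,594.92 → $0.00
Lowest trial balance = -$7,500.08 (Apr)
Initial deposit = cushion − low point = $1,794.80 − (-$7,500.08) = $9,294.88

$9,294.88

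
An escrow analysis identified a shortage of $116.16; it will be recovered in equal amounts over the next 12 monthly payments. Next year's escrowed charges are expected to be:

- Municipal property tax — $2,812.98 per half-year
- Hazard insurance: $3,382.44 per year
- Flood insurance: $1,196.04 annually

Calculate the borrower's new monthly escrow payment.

Municipal property tax: $2,812.98 × 2 = $5,625.96 annually
Hazard insurance: $3,382.44 annually
Flood insurance: $1,196.04 annually
Total annual escrow = $10,204.44
Monthly escrow = $10,204.44 ÷ 12 = $850.37
Monthly shortage recovery: $116.16 ÷ 12 = $9.68
Adjusted monthly = $850.37 + $9.68 = $860.05

$860.05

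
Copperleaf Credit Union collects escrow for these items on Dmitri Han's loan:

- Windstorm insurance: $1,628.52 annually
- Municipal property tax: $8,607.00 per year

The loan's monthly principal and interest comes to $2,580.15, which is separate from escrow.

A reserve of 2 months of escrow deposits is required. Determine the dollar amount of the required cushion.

$1,705.92

Windstorm insurance — $1,628.52
Municipal property tax — $8,607.00
Yearly total = $1,628.52 + $8,607.00 = $10,235.52
Monthly = $10,235.52 / 12 = $852.96
Reserve = 2 × $852.96 = $1,705.92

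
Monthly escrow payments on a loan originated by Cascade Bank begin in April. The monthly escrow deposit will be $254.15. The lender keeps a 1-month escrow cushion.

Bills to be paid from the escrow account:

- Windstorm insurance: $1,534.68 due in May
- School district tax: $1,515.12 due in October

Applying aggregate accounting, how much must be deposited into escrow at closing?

Cushion = 1 × $254.15 = $254.15
Trial balance (start $0, +$254.15 each month, − disbursements):
  Apr: +$254.15 → $254.15
  May: +$254.15 − $1,534.68 → -$1,026.38
  Jun: +$254.15 → -$772.23
  Jul: +$254.15 → -$518.08
  Aug: +$254.15 → -$263.93
  Sep: +$254.15 → -$9.78
  Oct: +$254.15 − $1,515.12 → -$1,270.75
  Nov: +$254.15 → -$1,016.60
  Dec: +$254.15 → -$762.45
  Jan: +$254.15 → -$508.30
  Feb: +$254.15 → -$254.15
  Mar: +$254.15 → $0.00
Lowest trial balance = -$1,270.75 (Oct)
Initial deposit = cushion − low point = $254.15 − (-$1,270.75) = $1,524.90

$1,524.90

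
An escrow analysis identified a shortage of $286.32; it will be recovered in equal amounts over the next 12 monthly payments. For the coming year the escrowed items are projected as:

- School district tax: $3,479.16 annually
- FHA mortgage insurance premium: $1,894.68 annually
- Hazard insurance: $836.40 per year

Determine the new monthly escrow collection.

School district tax: $3,479.16/yr
FHA mortgage insurance premium: $1,894.68/yr
Hazard insurance: $836.40/yr
Yearly total = $3,479.16 + $1,894.68 + $836.40 = $6,210.24
Monthly = $6,210.24 / 12 = $517.52
Shortage per month = $286.32 ÷ 12 = $23.86
Adjusted monthly = $517.52 + $23.86 = $541.38

$541.38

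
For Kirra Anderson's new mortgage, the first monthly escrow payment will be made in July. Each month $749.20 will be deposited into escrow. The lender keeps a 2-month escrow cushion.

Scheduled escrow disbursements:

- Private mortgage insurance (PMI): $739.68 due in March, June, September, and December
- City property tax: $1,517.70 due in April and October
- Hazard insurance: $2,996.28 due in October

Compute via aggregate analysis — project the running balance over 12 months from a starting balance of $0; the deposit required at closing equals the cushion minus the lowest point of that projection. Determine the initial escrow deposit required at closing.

$3,755.26

Cushion = 2 × $749.20 = $1,498.40
Trial balance (start $0, +$749.20 each month, − disbursements):
  Jul: +$749.20 → $749.20
  Aug: +$749.20 → $1,498.40
  Sep: +$749.20 − $739.68 → $1,507.92
  Oct: +$749.20 − $4,513.98 → -$2,256.86
  Nov: +$749.20 → -$1,507.66
  Dec: +$749.20 − $739.68 → -$1,498.14
  Jan: +$749.20 → -$748.94
  Feb: +$749.20 → $0.26
  Mar: +$749.20 − $739.68 → $9.78
  Apr: +$749.20 − $1,517.70 → -$758.72
  May: +$749.20 → -$9.52
  Jun: +$749.20 − $739.68 → $0.00
Lowest trial balance = -$2,256.86 (Oct)
Initial deposit = cushion − low point = $1,498.40 − (-$2,256.86) = $3,755.26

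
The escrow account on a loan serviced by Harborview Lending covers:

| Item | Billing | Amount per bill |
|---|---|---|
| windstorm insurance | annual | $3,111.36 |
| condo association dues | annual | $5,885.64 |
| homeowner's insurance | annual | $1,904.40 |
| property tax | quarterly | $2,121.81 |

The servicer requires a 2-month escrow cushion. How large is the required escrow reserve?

$3,231.44

Windstorm insurance: $3,111.36
Condo association dues: $5,885.64
Homeowner's insurance: $1,904.40
Property tax: $2,121.81 × 4 = $8,487.24
Yearly total = $19,388.64
Per month = $19,388.64 / 12 = $1,615.72
Cushion = 2 × $1,615.72 = $3,231.44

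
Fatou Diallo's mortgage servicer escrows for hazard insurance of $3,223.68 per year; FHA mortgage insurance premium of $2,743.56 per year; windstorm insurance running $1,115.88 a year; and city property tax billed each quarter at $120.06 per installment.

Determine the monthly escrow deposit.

$630.28

Hazard insurance: $3,223.68/yr
FHA mortgage insurance premium: $2,743.56/yr
Windstorm insurance: $1,115.88/yr
City property tax: $120.06 × 4 = $480.24/yr
Annual escrow total = $7,563.36
Per month = $7,563.36 ÷ 12 = $630.28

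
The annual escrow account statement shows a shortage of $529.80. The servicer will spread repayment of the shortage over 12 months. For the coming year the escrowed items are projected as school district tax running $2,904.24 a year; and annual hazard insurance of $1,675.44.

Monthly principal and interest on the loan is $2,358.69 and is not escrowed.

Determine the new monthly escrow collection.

$425.79

School district tax — $2,904.24 annually
Hazard insurance — $1,675.44 annually
Total annual escrow = $2,904.24 + $1,675.44 = $4,579.68
Monthly escrow = $4,579.68 ÷ 12 = $381.64
Monthly shortage recovery: $529.80 ÷ 12 = $44.15
New monthly escrow = $381.64 + $44.15 = $425.79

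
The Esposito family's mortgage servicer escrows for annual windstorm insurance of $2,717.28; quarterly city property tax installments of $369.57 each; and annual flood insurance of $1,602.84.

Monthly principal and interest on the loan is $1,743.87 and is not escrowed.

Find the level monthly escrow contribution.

$483.20

Windstorm insurance = $2,717.28
City property tax = $369.57 × 4 = $1,478.28
Flood insurance = $1,602.84
Yearly total = $5,798.40
Monthly = $5,798.40 ÷ 12 = $483.20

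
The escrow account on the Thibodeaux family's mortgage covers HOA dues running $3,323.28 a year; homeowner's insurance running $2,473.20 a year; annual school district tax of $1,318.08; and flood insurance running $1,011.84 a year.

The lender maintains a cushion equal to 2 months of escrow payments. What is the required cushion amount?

$1,354.40

HOA dues — $3,323.28/yr
Homeowner's insurance — $2,473.20/yr
School district tax — $1,318.08/yr
Flood insurance — $1,011.84/yr
Total annual escrow = $3,323.28 + $2,473.20 + $1,318.08 + $1,011.84 = $8,126.40
Monthly escrow = $8,126.40 / 12 = $677.20
Required cushion = 2 × $677.20 = $1,354.40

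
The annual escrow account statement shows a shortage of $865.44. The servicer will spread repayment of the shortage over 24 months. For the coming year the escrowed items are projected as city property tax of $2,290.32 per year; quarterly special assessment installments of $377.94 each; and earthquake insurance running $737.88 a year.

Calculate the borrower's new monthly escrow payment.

City property tax = $2,290.32 annually
Special assessment = $377.94 × 4 = $1,511.76 annually
Earthquake insurance = $737.88 annually
Combined annual = $2,290.32 + $1,511.76 + $737.88 = $4,539.96
Monthly = $4,539.96 ÷ 12 = $378.33
Shortage spread = $865.44 / 24 = $36.06/mo
Adjusted monthly = $378.33 + $36.06 = $414.39

$414.39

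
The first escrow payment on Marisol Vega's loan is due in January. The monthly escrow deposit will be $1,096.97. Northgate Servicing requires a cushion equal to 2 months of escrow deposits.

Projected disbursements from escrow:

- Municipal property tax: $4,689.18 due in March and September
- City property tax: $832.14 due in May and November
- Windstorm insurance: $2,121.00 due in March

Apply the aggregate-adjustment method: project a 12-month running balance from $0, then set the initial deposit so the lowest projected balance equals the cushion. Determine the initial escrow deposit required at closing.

$5,713.21

Cushion = 2 × $1,096.97 = $2,193.94
Trial balance (start $0, +$1,096.97 each month, − disbursements):
  Jan: +$1,096.97 → $1,096.97
  Feb: +$1,096.97 → $2,193.94
  Mar: +$1,096.97 − $6,810.18 → -$3,519.27
  Apr: +$1,096.97 → -$2,422.30
  May: +$1,096.97 − $832.14 → -$2,157.47
  Jun: +$1,096.97 → -$1,060.50
  Jul: +$1,096.97 → $36.47
  Aug: +$1,096.97 → $1,133.44
  Sep: +$1,096.97 − $4,689.18 → -$2,458.77
  Oct: +$1,096.97 → -$1,361.80
  Nov: +$1,096.97 − $832.14 → -$1,096.97
  Dec: +$1,096.97 → $0.00
Lowest trial balance = -$3,519.27 (Mar)
Initial deposit = cushion − low point = $2,193.94 − (-$3,519.27) = $5,713.21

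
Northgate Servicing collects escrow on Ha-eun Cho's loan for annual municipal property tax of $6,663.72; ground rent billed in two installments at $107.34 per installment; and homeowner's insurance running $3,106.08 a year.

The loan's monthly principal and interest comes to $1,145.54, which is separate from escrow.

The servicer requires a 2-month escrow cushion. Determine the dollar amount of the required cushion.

$1,664.08

Municipal property tax: $6,663.72 per year
Ground rent: $107.34 × 2 = $214.68 per year
Homeowner's insurance: $3,106.08 per year
Total annual escrow = $9,984.48
Per month = $9,984.48 / 12 = $832.04
Cushion = 2 × $832.04 = $1,664.08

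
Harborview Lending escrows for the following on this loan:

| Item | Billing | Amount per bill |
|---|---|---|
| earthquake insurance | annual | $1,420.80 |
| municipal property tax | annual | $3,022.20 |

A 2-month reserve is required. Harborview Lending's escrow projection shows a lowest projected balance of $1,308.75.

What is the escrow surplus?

$568.25

Earthquake insurance = $1,420.80 per year
Municipal property tax = $3,022.20 per year
Total per year = $4,443.00
Per month = $4,443.00 / 12 = $370.25
Cushion = 2 × $370.25 = $740.50
Surplus = $1,308.75 − $740.50 = $568.25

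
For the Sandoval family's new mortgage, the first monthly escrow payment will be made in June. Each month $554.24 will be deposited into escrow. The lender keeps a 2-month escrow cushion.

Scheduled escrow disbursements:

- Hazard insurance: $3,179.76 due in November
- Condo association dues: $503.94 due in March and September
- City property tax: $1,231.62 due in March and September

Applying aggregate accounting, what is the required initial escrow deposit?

$2,698.36

Cushion = 2 × $554.24 = $1,108.48
Trial balance (start $0, +$554.24 each month, − disbursements):
  Jun: +$554.24 → $554.24
  Jul: +$554.24 → $1,108.48
  Aug: +$554.24 → $1,662.72
  Sep: +$554.24 − $1,735.56 → $481.40
  Oct: +$554.24 → $1,035.64
  Nov: +$554.24 − $3,179.76 → -$1,589.88
  Dec: +$554.24 → -$1,035.64
  Jan: +$554.24 → -$481.40
  Feb: +$554.24 → $72.84
  Mar: +$554.24 − $1,735.56 → -$1,108.48
  Apr: +$554.24 → -$554.24
  May: +$554.24 → $0.00
Lowest trial balance = -$1,589.88 (Nov)
Initial deposit = cushion − low point = $1,108.48 − (-$1,589.88) = $2,698.36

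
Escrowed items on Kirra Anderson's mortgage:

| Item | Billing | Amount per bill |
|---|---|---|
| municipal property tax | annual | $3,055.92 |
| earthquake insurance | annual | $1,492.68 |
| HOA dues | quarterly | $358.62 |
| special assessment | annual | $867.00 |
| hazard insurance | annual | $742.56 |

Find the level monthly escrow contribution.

$632.72

Municipal property tax: $3,055.92
Earthquake insurance: $1,492.68
HOA dues: $358.62 × 4 = $1,434.48
Special assessment: $867.00
Hazard insurance: $742.56
Total per year = $7,592.64
Base monthly escrow = $7,592.64 ÷ 12 = $632.72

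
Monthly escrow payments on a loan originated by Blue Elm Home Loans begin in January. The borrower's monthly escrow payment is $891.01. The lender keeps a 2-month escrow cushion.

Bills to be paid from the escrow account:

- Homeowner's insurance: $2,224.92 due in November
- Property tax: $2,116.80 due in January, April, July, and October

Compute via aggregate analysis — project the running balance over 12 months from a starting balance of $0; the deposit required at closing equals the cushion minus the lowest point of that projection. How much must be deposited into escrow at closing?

Cushion = 2 × $891.01 = $1,782.02
Trial balance (start $0, +$891.01 each month, − disbursements):
  Jan: +$891.01 − $2,116.80 → -$1,225.79
  Feb: +$891.01 → -$334.78
  Mar: +$891.01 → $556.23
  Apr: +$891.01 − $2,116.80 → -$669.56
  May: +$891.01 → $221.45
  Jun: +$891.01 → $1,112.46
  Jul: +$891.01 − $2,116.80 → -$113.33
  Aug: +$891.01 → $777.68
  Sep: +$891.01 → $1,668.69
  Oct: +$891.01 − $2,116.80 → $442.90
  Nov: +$891.01 − $2,224.92 → -$891.01
  Dec: +$891.01 → $0.00
Lowest trial balance = -$1,225.79 (Jan)
Initial deposit = cushion − low point = $1,782.02 − (-$1,225.79) = $3,007.81

$3,007.81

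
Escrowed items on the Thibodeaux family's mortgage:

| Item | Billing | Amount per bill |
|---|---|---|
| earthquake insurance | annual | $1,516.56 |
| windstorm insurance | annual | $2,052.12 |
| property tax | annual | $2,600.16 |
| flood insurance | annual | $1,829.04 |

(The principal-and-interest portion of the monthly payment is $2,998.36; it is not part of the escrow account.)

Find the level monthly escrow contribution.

Earthquake insurance — $1,516.56 per year
Windstorm insurance — $2,052.12 per year
Property tax — $2,600.16 per year
Flood insurance — $1,829.04 per year
Annual escrow total = $7,997.88
Base monthly escrow = $7,997.88 / 12 = $666.49

$666.49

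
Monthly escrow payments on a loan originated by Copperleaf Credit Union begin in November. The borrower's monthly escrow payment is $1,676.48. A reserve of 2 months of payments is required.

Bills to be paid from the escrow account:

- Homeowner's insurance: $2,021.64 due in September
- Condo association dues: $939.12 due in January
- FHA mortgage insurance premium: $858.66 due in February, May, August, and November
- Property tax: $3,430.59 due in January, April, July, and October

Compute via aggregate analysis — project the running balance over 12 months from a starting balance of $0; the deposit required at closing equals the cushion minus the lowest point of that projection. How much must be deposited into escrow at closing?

$3,551.89

Cushion = 2 × $1,676.48 = $3,352.96
Trial balance (start $0, +$1,676.48 each month, − disbursements):
  Nov: +$1,676.48 − $858.66 → $817.82
  Dec: +$1,676.48 → $2,494.30
  Jan: +$1,676.48 − $4,369.71 → -$198.93
  Feb: +$1,676.48 − $858.66 → $618.89
  Mar: +$1,676.48 → $2,295.37
  Apr: +$1,676.48 − $3,430.59 → $541.26
  May: +$1,676.48 − $858.66 → $1,359.08
  Jun: +$1,676.48 → $3,035.56
  Jul: +$1,676.48 − $3,430.59 → $1,281.45
  Aug: +$1,676.48 − $858.66 → $2,099.27
  Sep: +$1,676.48 − $2,021.64 → $1,754.11
  Oct: +$1,676.48 − $3,430.59 → $0.00
Lowest trial balance = -$198.93 (Jan)
Initial deposit = cushion − low point = $3,352.96 − (-$198.93) = $3,551.89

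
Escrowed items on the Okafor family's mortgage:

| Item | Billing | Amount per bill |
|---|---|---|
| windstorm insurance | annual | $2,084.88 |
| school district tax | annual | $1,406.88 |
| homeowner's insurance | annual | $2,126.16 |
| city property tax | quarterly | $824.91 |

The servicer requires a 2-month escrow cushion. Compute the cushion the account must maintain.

$1,486.26

Windstorm insurance: $2,084.88 annually
School district tax: $1,406.88 annually
Homeowner's insurance: $2,126.16 annually
City property tax: $824.91 × 4 = $3,299.64 annually
Annual escrow total = $8,917.56
Monthly escrow = $8,917.56 / 12 = $743.13
Required cushion = 2 × $743.13 = $1,486.26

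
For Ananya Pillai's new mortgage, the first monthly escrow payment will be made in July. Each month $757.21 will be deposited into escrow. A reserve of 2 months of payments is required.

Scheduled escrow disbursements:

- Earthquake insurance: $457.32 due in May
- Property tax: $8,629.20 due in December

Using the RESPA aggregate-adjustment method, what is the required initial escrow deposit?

Cushion = 2 × $757.21 = $1,514.42
Trial balance (start $0, +$757.21 each month, − disbursements):
  Jul: +$757.21 → $757.21
  Aug: +$757.21 → $1,514.42
  Sep: +$757.21 → $2,271.63
  Oct: +$757.21 → $3,028.84
  Nov: +$757.21 → $3,786.05
  Dec: +$757.21 − $8,629.20 → -$4,085.94
  Jan: +$757.21 → -$3,328.73
  Feb: +$757.21 → -$2,571.52
  Mar: +$757.21 → -$1,814.31
  Apr: +$757.21 → -$1,057.10
  May: +$757.21 − $457.32 → -$757.21
  Jun: +$757.21 → $0.00
Lowest trial balance = -$4,085.94 (Dec)
Initial deposit = cushion − low point = $1,514.42 − (-$4,085.94) = $5,600.36

$5,600.36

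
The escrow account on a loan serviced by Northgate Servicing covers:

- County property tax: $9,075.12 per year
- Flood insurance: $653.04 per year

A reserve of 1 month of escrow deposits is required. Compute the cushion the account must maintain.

County property tax = $9,075.12 per year
Flood insurance = $653.04 per year
Combined annual = $9,075.12 + $653.04 = $9,728.16
Per month = $9,728.16 ÷ 12 = $810.68
Required cushion = 1 × $810.68 = $810.68

$810.68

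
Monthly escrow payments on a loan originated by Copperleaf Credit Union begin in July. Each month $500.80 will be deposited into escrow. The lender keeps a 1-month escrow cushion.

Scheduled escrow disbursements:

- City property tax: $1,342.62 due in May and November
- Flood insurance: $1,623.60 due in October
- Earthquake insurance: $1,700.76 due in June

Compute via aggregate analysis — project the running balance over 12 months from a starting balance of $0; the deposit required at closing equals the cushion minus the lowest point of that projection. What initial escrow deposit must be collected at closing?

$963.02

Cushion = 1 × $500.80 = $500.80
Trial balance (start $0, +$500.80 each month, − disbursements):
  Jul: +$500.80 → $500.80
  Aug: +$500.80 → $1,001.60
  Sep: +$500.80 → $1,502.40
  Oct: +$500.80 − $1,623.60 → $379.60
  Nov: +$500.80 − $1,342.62 → -$462.22
  Dec: +$500.80 → $38.58
  Jan: +$500.80 → $539.38
  Feb: +$500.80 → $1,040.18
  Mar: +$500.80 → $1,540.98
  Apr: +$500.80 → $2,041.78
  May: +$500.80 − $1,342.62 → $1,199.96
  Jun: +$500.80 − $1,700.76 → $0.00
Lowest trial balance = -$462.22 (Nov)
Initial deposit = cushion − low point = $500.80 − (-$462.22) = $963.02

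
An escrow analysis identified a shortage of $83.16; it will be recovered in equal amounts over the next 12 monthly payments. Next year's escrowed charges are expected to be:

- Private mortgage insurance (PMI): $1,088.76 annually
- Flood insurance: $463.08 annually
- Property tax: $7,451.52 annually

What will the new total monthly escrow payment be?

Private mortgage insurance (PMI): $1,088.76/yr
Flood insurance: $463.08/yr
Property tax: $7,451.52/yr
Combined annual = $1,088.76 + $463.08 + $7,451.52 = $9,003.36
Per month = $9,003.36 ÷ 12 = $750.28
Monthly shortage recovery: $83.16 ÷ 12 = $6.93
New monthly escrow = $750.28 + $6.93 = $757.21

$757.21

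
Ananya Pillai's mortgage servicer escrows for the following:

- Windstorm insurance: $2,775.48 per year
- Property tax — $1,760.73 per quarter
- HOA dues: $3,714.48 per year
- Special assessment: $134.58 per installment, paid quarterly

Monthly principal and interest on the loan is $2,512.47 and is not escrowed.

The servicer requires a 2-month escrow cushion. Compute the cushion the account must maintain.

$2,345.20

Windstorm insurance = $2,775.48 annually
Property tax = $1,760.73 × 4 = $7,042.92 annually
HOA dues = $3,714.48 annually
Special assessment = $134.58 × 4 = $538.32 annually
Annual escrow total = $14,071.20
Monthly escrow = $14,071.20 ÷ 12 = $1,172.60
Reserve = 2 × $1,172.60 = $2,345.20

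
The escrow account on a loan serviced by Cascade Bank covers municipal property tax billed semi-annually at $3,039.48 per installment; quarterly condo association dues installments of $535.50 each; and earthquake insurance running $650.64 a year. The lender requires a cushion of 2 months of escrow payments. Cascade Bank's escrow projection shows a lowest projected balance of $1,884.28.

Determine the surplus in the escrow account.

Municipal property tax — $3,039.48 × 2 = $6,078.96
Condo association dues — $535.50 × 4 = $2,142.00
Earthquake insurance — $650.64
Yearly total = $8,871.60
Per month = $8,871.60 / 12 = $739.30
Required reserve = 2 × $739.30 = $1,478.60
Excess over cushion: $1,884.28 − $1,478.60 = $405.68

$405.68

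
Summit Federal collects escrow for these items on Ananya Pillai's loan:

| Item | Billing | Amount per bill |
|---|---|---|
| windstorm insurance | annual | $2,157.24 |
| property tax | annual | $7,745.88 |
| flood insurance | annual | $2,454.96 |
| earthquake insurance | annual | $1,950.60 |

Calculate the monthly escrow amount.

Windstorm insurance — $2,157.24 annually
Property tax — $7,745.88 annually
Flood insurance — $2,454.96 annually
Earthquake insurance — $1,950.60 annually
Annual escrow total = $2,157.24 + $7,745.88 + $2,454.96 + $1,950.60 = $14,308.68
Monthly escrow = $14,308.68 ÷ 12 = $1,192.39

$1,192.39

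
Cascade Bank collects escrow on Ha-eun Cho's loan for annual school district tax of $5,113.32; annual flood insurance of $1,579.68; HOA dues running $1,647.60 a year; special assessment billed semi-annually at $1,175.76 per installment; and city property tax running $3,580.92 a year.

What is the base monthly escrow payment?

$1,189.42

School district tax = $5,113.32 annually
Flood insurance = $1,579.68 annually
HOA dues = $1,647.60 annually
Special assessment = $1,175.76 × 2 = $2,351.52 annually
City property tax = $3,580.92 annually
Combined annual = $14,273.04
Monthly escrow = $14,273.04 / 12 = $1,189.42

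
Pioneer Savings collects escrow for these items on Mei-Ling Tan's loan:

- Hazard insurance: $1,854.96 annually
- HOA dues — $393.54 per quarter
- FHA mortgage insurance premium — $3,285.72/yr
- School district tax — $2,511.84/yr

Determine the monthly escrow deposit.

$768.89

Hazard insurance — $1,854.96 annually
HOA dues — $393.54 × 4 = $1,574.16 annually
FHA mortgage insurance premium — $3,285.72 annually
School district tax — $2,511.84 annually
Total annual escrow = $1,854.96 + $1,574.16 + $3,285.72 + $2,511.84 = $9,226.68
Per month = $9,226.68 ÷ 12 = $768.89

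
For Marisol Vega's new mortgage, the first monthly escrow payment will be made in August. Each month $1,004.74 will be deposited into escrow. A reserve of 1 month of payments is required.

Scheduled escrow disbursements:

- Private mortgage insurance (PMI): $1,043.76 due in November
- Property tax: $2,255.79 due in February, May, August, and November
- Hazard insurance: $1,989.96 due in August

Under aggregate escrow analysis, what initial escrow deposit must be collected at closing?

Cushion = 1 × $1,004.74 = $1,004.74
Trial balance (start $0, +$1,004.74 each month, − disbursements):
  Aug: +$1,004.74 − $4,245.75 → -$3,241.01
  Sep: +$1,004.74 → -$2,236.27
  Oct: +$1,004.74 → -$1,231.53
  Nov: +$1,004.74 − $3,299.55 → -$3,526.34
  Dec: +$1,004.74 → -$2,521.60
  Jan: +$1,004.74 → -$1,516.86
  Feb: +$1,004.74 − $2,255.79 → -$2,767.91
  Mar: +$1,004.74 → -$1,763.17
  Apr: +$1,004.74 → -$758.43
  May: +$1,004.74 − $2,255.79 → -$2,009.48
  Jun: +$1,004.74 → -$1,004.74
  Jul: +$1,004.74 → $0.00
Lowest trial balance = -$3,526.34 (Nov)
Initial deposit = cushion − low point = $1,004.74 − (-$3,526.34) = $4,531.08

$4,531.08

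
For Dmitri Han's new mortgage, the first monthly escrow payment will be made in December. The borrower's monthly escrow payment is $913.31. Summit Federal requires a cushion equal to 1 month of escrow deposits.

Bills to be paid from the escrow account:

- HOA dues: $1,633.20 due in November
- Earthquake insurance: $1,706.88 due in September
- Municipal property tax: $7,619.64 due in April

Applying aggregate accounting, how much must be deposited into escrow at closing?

$3,966.40

Cushion = 1 × $913.31 = $913.31
Trial balance (start $0, +$913.31 each month, − disbursements):
  Dec: +$913.31 → $913.31
  Jan: +$913.31 → $1,826.62
  Feb: +$913.31 → $2,739.93
  Mar: +$913.31 → $3,653.24
  Apr: +$913.31 − $7,619.64 → -$3,053.09
  May: +$913.31 → -$2,139.78
  Jun: +$913.31 → -$1,226.47
  Jul: +$913.31 → -$313.16
  Aug: +$913.31 → $600.15
  Sep: +$913.31 − $1,706.88 → -$193.42
  Oct: +$913.31 → $719.89
  Nov: +$913.31 − $1,633.20 → $0.00
Lowest trial balance = -$3,053.09 (Apr)
Initial deposit = cushion − low point = $913.31 − (-$3,053.09) = $3,966.40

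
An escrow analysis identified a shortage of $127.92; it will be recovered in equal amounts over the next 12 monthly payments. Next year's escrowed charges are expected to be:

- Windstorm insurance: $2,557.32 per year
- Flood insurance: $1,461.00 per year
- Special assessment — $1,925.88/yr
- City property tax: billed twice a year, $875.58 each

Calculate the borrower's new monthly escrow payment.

$651.94

Windstorm insurance — $2,557.32 annually
Flood insurance — $1,461.00 annually
Special assessment — $1,925.88 annually
City property tax — $875.58 × 2 = $1,751.16 annually
Total annual escrow = $2,557.32 + $1,461.00 + $1,925.88 + $1,751.16 = $7,695.36
Base monthly escrow = $7,695.36 ÷ 12 = $641.28
Monthly shortage recovery: $127.92 ÷ 12 = $10.66
Adjusted monthly = $641.28 + $10.66 = $651.94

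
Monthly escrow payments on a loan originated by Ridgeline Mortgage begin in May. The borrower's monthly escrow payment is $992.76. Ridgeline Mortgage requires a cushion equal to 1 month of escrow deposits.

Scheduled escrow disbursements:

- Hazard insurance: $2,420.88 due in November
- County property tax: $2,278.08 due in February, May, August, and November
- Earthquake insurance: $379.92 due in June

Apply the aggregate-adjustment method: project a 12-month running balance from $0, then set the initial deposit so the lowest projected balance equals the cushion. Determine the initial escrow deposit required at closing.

$3,678.48

Cushion = 1 × $992.76 = $992.76
Trial balance (start $0, +$992.76 each month, − disbursements):
  May: +$992.76 − $2,278.08 → -$1,285.32
  Jun: +$992.76 − $379.92 → -$672.48
  Jul: +$992.76 → $320.28
  Aug: +$992.76 − $2,278.08 → -$965.04
  Sep: +$992.76 → $27.72
  Oct: +$992.76 → $1,020.48
  Nov: +$992.76 − $4,698.96 → -$2,685.72
  Dec: +$992.76 → -$1,692.96
  Jan: +$992.76 → -$700.20
  Feb: +$992.76 − $2,278.08 → -$1,985.52
  Mar: +$992.76 → -$992.76
  Apr: +$992.76 → $0.00
Lowest trial balance = -$2,685.72 (Nov)
Initial deposit = cushion − low point = $992.76 − (-$2,685.72) = $3,678.48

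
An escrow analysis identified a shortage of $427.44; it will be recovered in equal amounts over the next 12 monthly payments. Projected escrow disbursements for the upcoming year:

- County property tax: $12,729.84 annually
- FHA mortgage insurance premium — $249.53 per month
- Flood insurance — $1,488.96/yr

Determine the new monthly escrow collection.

County property tax = $12,729.84 annually
FHA mortgage insurance premium = $249.53 × 12 = $2,994.36 annually
Flood insurance = $1,488.96 annually
Combined annual = $12,729.84 + $2,994.36 + $1,488.96 = $17,213.16
Monthly = $17,213.16 ÷ 12 = $1,434.43
Shortage per month = $427.44 ÷ 12 = $35.62
Adjusted monthly = $1,434.43 + $35.62 = $1,470.05

$1,470.05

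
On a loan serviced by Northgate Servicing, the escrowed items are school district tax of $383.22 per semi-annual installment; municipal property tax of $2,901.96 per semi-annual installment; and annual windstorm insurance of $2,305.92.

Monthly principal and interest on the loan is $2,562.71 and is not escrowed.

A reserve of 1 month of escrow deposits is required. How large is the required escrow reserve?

$739.69

School district tax — $383.22 × 2 = $766.44
Municipal property tax — $2,901.96 × 2 = $5,803.92
Windstorm insurance — $2,305.92
Yearly total = $8,876.28
Base monthly escrow = $8,876.28 / 12 = $739.69
Cushion = 1 × $739.69 = $739.69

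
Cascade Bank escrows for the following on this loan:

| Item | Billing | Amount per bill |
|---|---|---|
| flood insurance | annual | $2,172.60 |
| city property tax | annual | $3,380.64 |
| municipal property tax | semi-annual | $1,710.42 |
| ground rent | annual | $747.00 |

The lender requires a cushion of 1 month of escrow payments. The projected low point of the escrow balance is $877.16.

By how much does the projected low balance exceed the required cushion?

$67.07

Flood insurance = $2,172.60 annually
City property tax = $3,380.64 annually
Municipal property tax = $1,710.42 × 2 = $3,420.84 annually
Ground rent = $747.00 annually
Total per year = $9,721.08
Base monthly escrow = $9,721.08 ÷ 12 = $810.09
Required reserve = 1 × $810.09 = $810.09
Excess over cushion: $877.16 − $810.09 = $67.07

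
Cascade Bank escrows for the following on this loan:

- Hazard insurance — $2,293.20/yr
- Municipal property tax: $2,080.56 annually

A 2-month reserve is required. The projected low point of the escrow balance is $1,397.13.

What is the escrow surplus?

Hazard insurance = $2,293.20 per year
Municipal property tax = $2,080.56 per year
Annual escrow total = $4,373.76
Per month = $4,373.76 / 12 = $364.48
Required reserve = 2 × $364.48 = $728.96
Excess over cushion: $1,397.13 − $728.96 = $668.17

$668.17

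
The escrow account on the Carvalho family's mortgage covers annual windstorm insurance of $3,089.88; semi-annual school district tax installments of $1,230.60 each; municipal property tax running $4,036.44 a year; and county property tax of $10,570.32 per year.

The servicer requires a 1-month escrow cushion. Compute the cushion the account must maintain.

Windstorm insurance = $3,089.88 annually
School district tax = $1,230.60 × 2 = $2,461.20 annually
Municipal property tax = $4,036.44 annually
County property tax = $10,570.32 annually
Combined annual = $20,157.84
Per month = $20,157.84 / 12 = $1,679.82
Cushion = 1 × $1,679.82 = $1,679.82

$1,679.82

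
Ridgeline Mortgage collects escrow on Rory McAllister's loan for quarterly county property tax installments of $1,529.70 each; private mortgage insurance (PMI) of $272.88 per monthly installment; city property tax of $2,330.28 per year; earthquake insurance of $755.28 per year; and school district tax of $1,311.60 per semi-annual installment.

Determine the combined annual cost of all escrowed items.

County property tax: $1,529.70 × 4 = $6,118.80/yr
Private mortgage insurance (PMI): $272.88 × 12 = $3,274.56/yr
City property tax: $2,330.28/yr
Earthquake insurance: $755.28/yr
School district tax: $1,311.60 × 2 = $2,623.20/yr
Yearly total = $6,118.80 + $3,274.56 + $2,330.28 + $755.28 + $2,623.20 = $15,102.12

$15,102.12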